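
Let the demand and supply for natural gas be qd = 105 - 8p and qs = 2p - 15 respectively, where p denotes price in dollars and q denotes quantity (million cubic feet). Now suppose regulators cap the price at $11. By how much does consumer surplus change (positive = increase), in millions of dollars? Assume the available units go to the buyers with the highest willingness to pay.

6.75

Without the control the market clears where 105 - 8p = 2p - 15, i.e. p* = 12 and q* = 9.
The ceiling of 11 is below the equilibrium price 12, so it binds.
At p = 11: qd = 105 - 8·11 = 17 and qs = 2·11 - 15 = 7.
Consumer surplus without the control is ½ · (13.125 - 12) · 9 = 5.0625.
With the ceiling, 7 units are sold at 11 (assume they go to the highest-value buyers). The demand price at q = 7 is 12.25, so CS = ½ · [(13.125 - 11) + (12.25 - 11)] · 7 = 11.8125.
Change in consumer surplus = 11.8125 - 5.0625 = 6.75.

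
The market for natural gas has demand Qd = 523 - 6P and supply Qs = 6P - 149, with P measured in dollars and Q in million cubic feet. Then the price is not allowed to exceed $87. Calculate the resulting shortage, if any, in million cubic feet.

0

Equilibrium: 523 - 6P = 6P - 149, so 672 = 12P and P* = 56, Q* = 187.
The ceiling of 87 is above the equilibrium price 56, so it is not binding; the market clears at P* = 56, Q* = 187.
Since the control does not bind, there is no shortage.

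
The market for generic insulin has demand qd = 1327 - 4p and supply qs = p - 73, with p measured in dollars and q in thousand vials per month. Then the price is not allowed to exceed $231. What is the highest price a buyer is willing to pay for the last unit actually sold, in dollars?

292.25

Without the control the market clears where 1327 - 4p = p - 73, i.e. p* = 280 and q* = 207.
The ceiling of 231 is below the equilibrium price 280, so it binds.
At p = 231: qd = 1327 - 4·231 = 403 and qs = 231 - 73 = 158.
Only 158 units reach the market. On the demand curve, the marginal buyer's willingness to pay at q = 158 is (1327 - 158)/4 = 292.25.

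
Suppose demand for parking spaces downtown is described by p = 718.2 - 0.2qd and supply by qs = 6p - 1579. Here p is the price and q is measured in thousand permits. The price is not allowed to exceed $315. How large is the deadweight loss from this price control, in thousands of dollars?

Rearranging demand gives qd = 3591 - 5p. Setting quantity demanded equal to quantity supplied, 3591 - 5p = 6p - 1579, gives p* = 470 and q* = 1241.
The ceiling of 315 is below the equilibrium price 470, so it binds.
At p = 315: qd = 3591 - 5·315 = 2016 and qs = 6·315 - 1579 = 311.
Quantity traded falls to 311. At q = 311 the demand price is (3591 - 311)/5 = 656 and the supply price is (1579 + 311)/6 = 315.
Deadweight loss = ½ · (656 - 315) · (1241 - 311) = ½ · 341 · 930 = 158565.

158565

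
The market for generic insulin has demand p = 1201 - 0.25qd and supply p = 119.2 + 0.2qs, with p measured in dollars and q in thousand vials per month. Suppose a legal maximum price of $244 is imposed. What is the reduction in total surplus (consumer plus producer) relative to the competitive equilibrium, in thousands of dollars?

Rearranging demand gives qd = 4804 - 4p; rearranging supply gives qs = 5p - 596. In a free market, 4804 - 4p = 5p - 596 gives the equilibrium p* = 600, q* = 2404.
Since 244 < 600, the ceiling is binding.
At p = 244: qd = 4804 - 4·244 = 3828 and qs = 5·244 - 596 = 624.
Quantity traded falls to 624. At q = 624 the demand price is (4804 - 624)/4 = 1045 and the supply price is (596 + 624)/5 = 244.
Deadweight loss = ½ · (1045 - 244) · (2404 - 624) = ½ · 801 · 1780 = 712890.

712890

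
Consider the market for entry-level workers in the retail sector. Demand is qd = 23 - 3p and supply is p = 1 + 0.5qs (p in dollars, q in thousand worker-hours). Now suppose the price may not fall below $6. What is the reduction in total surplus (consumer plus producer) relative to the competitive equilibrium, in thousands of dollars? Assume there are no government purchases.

3.75

Rearranging supply gives qs = 2p - 2. Without the control the market clears where 23 - 3p = 2p - 2, i.e. p* = 5 and q* = 8.
Since 6 > 5, the floor is binding.
At p = 6: qd = 23 - 3·6 = 5 and qs = 2·6 - 2 = 10.
Quantity traded falls to 5. At q = 5 the demand price is (23 - 5)/3 = 6 and the supply price is (2 + 5)/2 = 3.5.
Deadweight loss = ½ · (6 - 3.5) · (8 - 5) = ½ · 2.5 · 3 = 3.75.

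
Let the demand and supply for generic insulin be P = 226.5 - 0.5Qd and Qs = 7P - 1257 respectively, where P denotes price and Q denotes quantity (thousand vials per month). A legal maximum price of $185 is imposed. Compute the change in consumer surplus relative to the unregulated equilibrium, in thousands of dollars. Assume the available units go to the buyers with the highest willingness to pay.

Rearranging demand gives Qd = 453 - 2P. Without the control the market clears where 453 - 2P = 7P - 1257, i.e. P* = 190 and Q* = 73.
Because the ceiling (185) lies below the market-clearing price, it is binding.
At P = 185: Qd = 453 - 2·185 = 83 and Qs = 7·185 - 1257 = 38.
Consumer surplus without the control is ½ · (226.5 - 190) · 73 = 1332.25.
With the ceiling, 38 units are sold at 185 (assume they go to the highest-value buyers). The demand price at Q = 38 is 207.5, so CS = ½ · [(226.5 - 185) + (207.5 - 185)] · 38 = 1216.
Change in consumer surplus = 1216 - 1332.25 = -116.25.

-116.25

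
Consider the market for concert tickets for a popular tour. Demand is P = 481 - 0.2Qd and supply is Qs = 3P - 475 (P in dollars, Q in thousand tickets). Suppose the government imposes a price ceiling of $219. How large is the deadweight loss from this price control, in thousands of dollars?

47714.4

Rearranging demand gives Qd = 2405 - 5P. Without the control the market clears where 2405 - 5P = 3P - 475, i.e. P* = 360 and Q* = 605.
The ceiling of 219 is below the equilibrium price 360, so it binds.
At P = 219: Qd = 2405 - 5·219 = 1310 and Qs = 3·219 - 475 = 182.
Quantity traded falls to 182. At Q = 182 the demand price is (2405 - 182)/5 = 444.6 and the supply price is (475 + 182)/3 = 219.
Deadweight loss = ½ · (444.6 - 219) · (605 - 182) = ½ · 225.6 · 423 = 47714.4.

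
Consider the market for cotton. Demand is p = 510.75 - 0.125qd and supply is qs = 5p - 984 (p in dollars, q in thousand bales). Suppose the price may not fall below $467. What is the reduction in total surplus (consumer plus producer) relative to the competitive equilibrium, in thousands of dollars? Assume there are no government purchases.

Rearranging demand gives qd = 4086 - 8p. Without the control the market clears where 4086 - 8p = 5p - 984, i.e. p* = 390 and q* = 966.
Since 467 > 390, the floor is binding.
At p = 467: qd = 4086 - 8·467 = 350 and qs = 5·467 - 984 = 1351.
Quantity traded falls to 350. At q = 350 the demand price is (4086 - 350)/8 = 467 and the supply price is (984 + 350)/5 = 266.8.
Deadweight loss = ½ · (467 - 266.8) · (966 - 350) = ½ · 200.2 · 616 = 61661.6.

61661.6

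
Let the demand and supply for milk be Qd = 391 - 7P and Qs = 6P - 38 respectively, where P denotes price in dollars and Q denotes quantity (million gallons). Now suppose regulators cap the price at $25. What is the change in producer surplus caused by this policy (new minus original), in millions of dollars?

Without the control the market clears where 391 - 7P = 6P - 38, i.e. P* = 33 and Q* = 160.
The ceiling of 25 is below the equilibrium price 33, so it binds.
At P = 25: Qd = 391 - 7·25 = 216 and Qs = 6·25 - 38 = 112.
Producer surplus without the control is ½ · (33 - 19/3) · 160 = 6400/3.
With the ceiling, producers sell 112 units at 25, so PS = ½ · (25 - 19/3) · 112 = 3136/3.
Change in producer surplus = 3136/3 - 6400/3 = -1088.

-1088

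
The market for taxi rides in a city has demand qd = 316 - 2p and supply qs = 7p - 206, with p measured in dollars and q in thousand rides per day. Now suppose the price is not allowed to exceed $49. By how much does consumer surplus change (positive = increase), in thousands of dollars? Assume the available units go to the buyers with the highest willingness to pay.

240.75

Without the control the market clears where 316 - 2p = 7p - 206, i.e. p* = 58 and q* = 200.
The ceiling of 49 is below the equilibrium price 58, so it binds.
At p = 49: qd = 316 - 2·49 = 218 and qs = 7·49 - 206 = 137.
Consumer surplus without the control is ½ · (158 - 58) · 200 = 10000.
With the ceiling, 137 units are sold at 49 (assume they go to the highest-value buyers). The demand price at q = 137 is 89.5, so CS = ½ · [(158 - 49) + (89.5 - 49)] · 137 = 10240.75.
Change in consumer surplus = 10240.75 - 10000 = 240.75.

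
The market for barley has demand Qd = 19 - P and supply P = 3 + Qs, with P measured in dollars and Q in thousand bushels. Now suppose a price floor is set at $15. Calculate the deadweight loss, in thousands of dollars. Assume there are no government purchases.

Rearranging supply gives Qs = P - 3. Setting quantity demanded equal to quantity supplied, 19 - P = P - 3, gives P* = 11 and Q* = 8.
Because the floor (15) lies above the market-clearing price, it is binding.
At P = 15: Qd = 19 - 15 = 4 and Qs = 15 - 3 = 12.
Quantity traded falls to 4. At Q = 4 the demand price is 19 - 4 = 15 and the supply price is 3 + 4 = 7.
Deadweight loss = ½ · (15 - 7) · (8 - 4) = ½ · 8 · 4 = 16.

16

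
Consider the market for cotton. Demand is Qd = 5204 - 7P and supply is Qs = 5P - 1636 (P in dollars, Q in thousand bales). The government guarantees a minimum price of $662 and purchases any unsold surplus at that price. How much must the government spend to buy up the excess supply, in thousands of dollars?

Equilibrium: 5204 - 7P = 5P - 1636, so 6840 = 12P and P* = 570, Q* = 1214.
Since 662 > 570, the floor is binding.
At P = 662: Qd = 5204 - 7·662 = 570 and Qs = 5·662 - 1636 = 1674.
Surplus = Qs - Qd = 1104.
Government expenditure = surplus × support price = 1104 × 662 = 730848.

730848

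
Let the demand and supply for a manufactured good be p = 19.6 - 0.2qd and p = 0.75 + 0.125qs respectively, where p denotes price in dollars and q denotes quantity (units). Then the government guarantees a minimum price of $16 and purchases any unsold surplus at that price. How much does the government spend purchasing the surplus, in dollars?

Rearranging demand gives qd = 98 - 5p; rearranging supply gives qs = 8p - 6. Equilibrium: 98 - 5p = 8p - 6, so 104 = 13p and p* = 8, q* = 58.
Since 16 > 8, the floor is binding.
At p = 16: qd = 98 - 5·16 = 18 and qs = 8·16 - 6 = 122.
Surplus = qs - qd = 104.
Government expenditure = surplus × support price = 104 × 16 = 1664.

1664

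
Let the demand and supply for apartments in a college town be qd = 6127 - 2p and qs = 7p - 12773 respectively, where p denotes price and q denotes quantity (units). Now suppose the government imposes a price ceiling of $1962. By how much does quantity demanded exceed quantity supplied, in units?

In a free market, 6127 - 2p = 7p - 12773 gives the equilibrium p* = 2100, q* = 1927.
Because the ceiling (1962) lies below the market-clearing price, it is binding.
At p = 1962: qd = 6127 - 2·1962 = 2203 and qs = 7·1962 - 12773 = 961.
Shortage = qd - qs = 2203 - 961 = 1242.

1242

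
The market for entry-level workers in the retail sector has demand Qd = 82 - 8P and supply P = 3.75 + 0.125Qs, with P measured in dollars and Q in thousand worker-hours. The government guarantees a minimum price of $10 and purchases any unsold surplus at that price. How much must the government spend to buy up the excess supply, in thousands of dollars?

480

Rearranging supply gives Qs = 8P - 30. In a free market, 82 - 8P = 8P - 30 gives the equilibrium P* = 7, Q* = 26.
The floor of 10 is above the equilibrium price 7, so it binds.
At P = 10: Qd = 82 - 8·10 = 2 and Qs = 8·10 - 30 = 50.
Surplus = Qs - Qd = 48.
Government expenditure = surplus × support price = 48 × 10 = 480.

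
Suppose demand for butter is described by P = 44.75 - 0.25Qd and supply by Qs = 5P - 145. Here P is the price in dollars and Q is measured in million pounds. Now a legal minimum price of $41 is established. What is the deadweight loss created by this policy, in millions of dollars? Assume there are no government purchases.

Rearranging demand gives Qd = 179 - 4P. Without the control the market clears where 179 - 4P = 5P - 145, i.e. P* = 36 and Q* = 35.
The floor of 41 is above the equilibrium price 36, so it binds.
At P = 41: Qd = 179 - 4·41 = 15 and Qs = 5·41 - 145 = 60.
Quantity traded falls to 15. At Q = 15 the demand price is (179 - 15)/4 = 41 and the supply price is (145 + 15)/5 = 32.
Deadweight loss = ½ · (41 - 32) · (35 - 15) = ½ · 9 · 20 = 90.

90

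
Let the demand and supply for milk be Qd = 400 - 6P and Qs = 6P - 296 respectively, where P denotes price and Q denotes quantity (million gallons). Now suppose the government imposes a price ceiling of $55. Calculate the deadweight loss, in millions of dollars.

In a free market, 400 - 6P = 6P - 296 gives the equilibrium P* = 58, Q* = 52.
The ceiling of 55 is below the equilibrium price 58, so it binds.
At P = 55: Qd = 400 - 6·55 = 70 and Qs = 6·55 - 296 = 34.
Quantity traded falls to 34. At Q = 34 the demand price is (400 - 34)/6 = 61 and the supply price is (296 + 34)/6 = 55.
Deadweight loss = ½ · (61 - 55) · (52 - 34) = ½ · 6 · 18 = 54.

54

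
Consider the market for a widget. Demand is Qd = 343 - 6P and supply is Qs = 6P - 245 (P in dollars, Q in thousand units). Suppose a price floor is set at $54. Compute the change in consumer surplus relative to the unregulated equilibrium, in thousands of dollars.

Without the control the market clears where 343 - 6P = 6P - 245, i.e. P* = 49 and Q* = 49.
Since 54 > 49, the floor is binding.
At P = 54: Qd = 343 - 6·54 = 19 and Qs = 6·54 - 245 = 79.
Consumer surplus without the control is ½ · (343/6 - 49) · 49 = 2401/12.
With the floor, consumers buy 19 units at 54, so CS = ½ · (343/6 - 54) · 19 = 361/12.
Change in consumer surplus = 361/12 - 2401/12 = -170.

-170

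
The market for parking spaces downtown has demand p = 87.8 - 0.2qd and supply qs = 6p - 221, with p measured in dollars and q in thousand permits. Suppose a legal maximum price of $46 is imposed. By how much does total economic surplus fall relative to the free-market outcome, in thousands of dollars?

Rearranging demand gives qd = 439 - 5p. Setting quantity demanded equal to quantity supplied, 439 - 5p = 6p - 221, gives p* = 60 and q* = 139.
Since 46 < 60, the ceiling is binding.
At p = 46: qd = 439 - 5·46 = 209 and qs = 6·46 - 221 = 55.
Quantity traded falls to 55. At q = 55 the demand price is (439 - 55)/5 = 76.8 and the supply price is (221 + 55)/6 = 46.
Deadweight loss = ½ · (76.8 - 46) · (139 - 55) = ½ · 30.8 · 84 = 1293.6.

1293.6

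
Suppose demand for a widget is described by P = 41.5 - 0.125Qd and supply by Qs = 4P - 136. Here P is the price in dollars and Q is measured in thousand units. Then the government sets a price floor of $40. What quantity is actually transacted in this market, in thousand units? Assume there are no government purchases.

Rearranging demand gives Qd = 332 - 8P. In a free market, 332 - 8P = 4P - 136 gives the equilibrium P* = 39, Q* = 20.
Since 40 > 39, the floor is binding.
At P = 40: Qd = 332 - 8·40 = 12 and Qs = 4·40 - 136 = 24.
The quantity actually transacted is the short side, demand: 12.

12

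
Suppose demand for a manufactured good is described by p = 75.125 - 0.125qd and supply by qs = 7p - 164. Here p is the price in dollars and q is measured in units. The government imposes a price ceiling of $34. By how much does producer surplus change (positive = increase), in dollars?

-2269.5

Rearranging demand gives qd = 601 - 8p. Without the control the market clears where 601 - 8p = 7p - 164, i.e. p* = 51 and q* = 193.
Because the ceiling (34) lies below the market-clearing price, it is binding.
At p = 34: qd = 601 - 8·34 = 329 and qs = 7·34 - 164 = 74.
Producer surplus without the control is ½ · (51 - 164/7) · 193 = 37249/14.
With the ceiling, producers sell 74 units at 34, so PS = ½ · (34 - 164/7) · 74 = 2738/7.
Change in producer surplus = 2738/7 - 37249/14 = -2269.5.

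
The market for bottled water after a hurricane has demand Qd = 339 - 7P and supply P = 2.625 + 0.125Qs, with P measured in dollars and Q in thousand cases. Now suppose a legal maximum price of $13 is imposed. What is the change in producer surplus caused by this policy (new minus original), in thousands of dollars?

-1397

Rearranging supply gives Qs = 8P - 21. Without the control the market clears where 339 - 7P = 8P - 21, i.e. P* = 24 and Q* = 171.
Since 13 < 24, the ceiling is binding.
At P = 13: Qd = 339 - 7·13 = 248 and Qs = 8·13 - 21 = 83.
Producer surplus without the control is ½ · (24 - 2.625) · 171 = 1827.5625.
With the ceiling, producers sell 83 units at 13, so PS = ½ · (13 - 2.625) · 83 = 430.5625.
Change in producer surplus = 430.5625 - 1827.5625 = -1397.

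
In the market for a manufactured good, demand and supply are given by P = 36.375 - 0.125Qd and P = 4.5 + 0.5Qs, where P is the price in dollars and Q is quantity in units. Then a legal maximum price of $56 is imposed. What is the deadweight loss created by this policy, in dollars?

0

Rearranging demand gives Qd = 291 - 8P; rearranging supply gives Qs = 2P - 9. Without the control the market clears where 291 - 8P = 2P - 9, i.e. P* = 30 and Q* = 51.
The ceiling of 56 is above the equilibrium price 30, so it is not binding; the market clears at P* = 30, Q* = 51.
Since the control does not bind, no trades are prevented and deadweight loss is zero.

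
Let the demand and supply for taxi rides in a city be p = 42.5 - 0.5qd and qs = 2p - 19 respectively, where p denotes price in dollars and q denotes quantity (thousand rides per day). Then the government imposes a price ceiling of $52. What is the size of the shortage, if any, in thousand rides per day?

0

Rearranging demand gives qd = 85 - 2p. Setting quantity demanded equal to quantity supplied, 85 - 2p = 2p - 19, gives p* = 26 and q* = 33.
Since 52 is above p* = 26, the ceiling does not bind and the free-market outcome prevails.
Since the control does not bind, there is no shortage.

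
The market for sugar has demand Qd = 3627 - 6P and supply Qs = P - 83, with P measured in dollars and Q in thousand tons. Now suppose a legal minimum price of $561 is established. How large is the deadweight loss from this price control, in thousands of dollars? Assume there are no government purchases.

20181

Without the control the market clears where 3627 - 6P = P - 83, i.e. P* = 530 and Q* = 447.
Because the floor (561) lies above the market-clearing price, it is binding.
At P = 561: Qd = 3627 - 6·561 = 261 and Qs = 561 - 83 = 478.
Quantity traded falls to 261. At Q = 261 the demand price is (3627 - 261)/6 = 561 and the supply price is 83 + 261 = 344.
Deadweight loss = ½ · (561 - 344) · (447 - 261) = ½ · 217 · 186 = 20181.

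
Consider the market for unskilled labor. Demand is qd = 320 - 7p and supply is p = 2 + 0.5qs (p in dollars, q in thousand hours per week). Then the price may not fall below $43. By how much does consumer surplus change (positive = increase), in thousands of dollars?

Rearranging supply gives qs = 2p - 4. Without the control the market clears where 320 - 7p = 2p - 4, i.e. p* = 36 and q* = 68.
The floor of 43 is above the equilibrium price 36, so it binds.
At p = 43: qd = 320 - 7·43 = 19 and qs = 2·43 - 4 = 82.
Consumer surplus without the control is ½ · (320/7 - 36) · 68 = 2312/7.
With the floor, consumers buy 19 units at 43, so CS = ½ · (320/7 - 43) · 19 = 361/14.
Change in consumer surplus = 361/14 - 2312/7 = -304.5.

-304.5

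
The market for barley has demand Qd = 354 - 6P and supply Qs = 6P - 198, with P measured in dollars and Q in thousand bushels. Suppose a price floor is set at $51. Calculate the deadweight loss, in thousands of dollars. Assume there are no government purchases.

150

Without the control the market clears where 354 - 6P = 6P - 198, i.e. P* = 46 and Q* = 78.
Since 51 > 46, the floor is binding.
At P = 51: Qd = 354 - 6·51 = 48 and Qs = 6·51 - 198 = 108.
Quantity traded falls to 48. At Q = 48 the demand price is (354 - 48)/6 = 51 and the supply price is (198 + 48)/6 = 41.
Deadweight loss = ½ · (51 - 41) · (78 - 48) = ½ · 10 · 30 = 150.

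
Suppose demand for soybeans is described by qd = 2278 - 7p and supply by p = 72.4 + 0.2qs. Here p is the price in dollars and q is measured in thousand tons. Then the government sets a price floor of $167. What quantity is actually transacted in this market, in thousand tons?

Rearranging supply gives qs = 5p - 362. Setting quantity demanded equal to quantity supplied, 2278 - 7p = 5p - 362, gives p* = 220 and q* = 738.
The floor of 167 is below the equilibrium price 220, so it is not binding; the market clears at p* = 220, q* = 738.

738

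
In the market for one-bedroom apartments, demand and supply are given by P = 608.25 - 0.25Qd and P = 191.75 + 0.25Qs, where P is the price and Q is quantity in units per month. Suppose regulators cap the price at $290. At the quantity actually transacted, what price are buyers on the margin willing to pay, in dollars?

Rearranging demand gives Qd = 2433 - 4P; rearranging supply gives Qs = 4P - 767. Equilibrium: 2433 - 4P = 4P - 767, so 3200 = 8P and P* = 400, Q* = 833.
The ceiling of 290 is below the equilibrium price 400, so it binds.
At P = 290: Qd = 2433 - 4·290 = 1273 and Qs = 4·290 - 767 = 393.
Only 393 units reach the market. On the demand curve, the marginal buyer's willingness to pay at Q = 393 is (2433 - 393)/4 = 510.

510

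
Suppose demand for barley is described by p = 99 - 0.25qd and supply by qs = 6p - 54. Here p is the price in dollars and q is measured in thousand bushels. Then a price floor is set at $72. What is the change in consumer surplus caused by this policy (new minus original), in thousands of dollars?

-4374

Rearranging demand gives qd = 396 - 4p. In a free market, 396 - 4p = 6p - 54 gives the equilibrium p* = 45, q* = 216.
Since 72 > 45, the floor is binding.
At p = 72: qd = 396 - 4·72 = 108 and qs = 6·72 - 54 = 378.
Consumer surplus without the control is ½ · (99 - 45) · 216 = 5832.
With the floor, consumers buy 108 units at 72, so CS = ½ · (99 - 72) · 108 = 1458.
Change in consumer surplus = 1458 - 5832 = -4374.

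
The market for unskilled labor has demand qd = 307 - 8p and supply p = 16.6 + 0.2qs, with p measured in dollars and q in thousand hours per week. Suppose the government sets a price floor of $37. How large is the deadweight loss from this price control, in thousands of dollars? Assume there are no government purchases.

Rearranging supply gives qs = 5p - 83. In a free market, 307 - 8p = 5p - 83 gives the equilibrium p* = 30, q* = 67.
The floor of 37 is above the equilibrium price 30, so it binds.
At p = 37: qd = 307 - 8·37 = 11 and qs = 5·37 - 83 = 102.
Quantity traded falls to 11. At q = 11 the demand price is (307 - 11)/8 = 37 and the supply price is (83 + 11)/5 = 18.8.
Deadweight loss = ½ · (37 - 18.8) · (67 - 11) = ½ · 18.2 · 56 = 509.6.

509.6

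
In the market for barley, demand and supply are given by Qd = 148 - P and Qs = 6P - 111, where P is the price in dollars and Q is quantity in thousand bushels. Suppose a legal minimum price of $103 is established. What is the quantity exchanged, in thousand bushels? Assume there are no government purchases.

45

Equilibrium: 148 - P = 6P - 111, so 259 = 7P and P* = 37, Q* = 111.
The floor of 103 is above the equilibrium price 37, so it binds.
At P = 103: Qd = 148 - 103 = 45 and Qs = 6·103 - 111 = 507.
The quantity actually transacted is the short side, demand: 45.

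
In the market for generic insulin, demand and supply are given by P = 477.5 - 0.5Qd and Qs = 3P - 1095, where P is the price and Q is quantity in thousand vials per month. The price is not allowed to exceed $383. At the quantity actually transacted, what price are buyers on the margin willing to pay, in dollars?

Rearranging demand gives Qd = 955 - 2P. In a free market, 955 - 2P = 3P - 1095 gives the equilibrium P* = 410, Q* = 135.
The ceiling of 383 is below the equilibrium price 410, so it binds.
At P = 383: Qd = 955 - 2·383 = 189 and Qs = 3·383 - 1095 = 54.
Only 54 units reach the market. On the demand curve, the marginal buyer's willingness to pay at Q = 54 is (955 - 54)/2 = 450.5.

450.5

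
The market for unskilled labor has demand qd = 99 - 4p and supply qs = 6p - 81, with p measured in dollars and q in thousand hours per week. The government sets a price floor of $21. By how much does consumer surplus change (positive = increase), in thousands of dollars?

Setting quantity demanded equal to quantity supplied, 99 - 4p = 6p - 81, gives p* = 18 and q* = 27.
Since 21 > 18, the floor is binding.
At p = 21: qd = 99 - 4·21 = 15 and qs = 6·21 - 81 = 45.
Consumer surplus without the control is ½ · (24.75 - 18) · 27 = 91.125.
With the floor, consumers buy 15 units at 21, so CS = ½ · (24.75 - 21) · 15 = 28.125.
Change in consumer surplus = 28.125 - 91.125 = -63.

-63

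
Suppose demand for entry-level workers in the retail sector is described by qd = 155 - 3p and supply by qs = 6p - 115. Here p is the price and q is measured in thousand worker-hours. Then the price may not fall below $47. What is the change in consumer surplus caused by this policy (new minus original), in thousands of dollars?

-671.5

In a free market, 155 - 3p = 6p - 115 gives the equilibrium p* = 30, q* = 65.
The floor of 47 is above the equilibrium price 30, so it binds.
At p = 47: qd = 155 - 3·47 = 14 and qs = 6·47 - 115 = 167.
Consumer surplus without the control is ½ · (155/3 - 30) · 65 = 4225/6.
With the floor, consumers buy 14 units at 47, so CS = ½ · (155/3 - 47) · 14 = 98/3.
Change in consumer surplus = 98/3 - 4225/6 = -671.5.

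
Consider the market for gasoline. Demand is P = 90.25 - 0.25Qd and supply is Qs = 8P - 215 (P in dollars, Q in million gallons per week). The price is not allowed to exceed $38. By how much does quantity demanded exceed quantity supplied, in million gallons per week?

Rearranging demand gives Qd = 361 - 4P. Without the control the market clears where 361 - 4P = 8P - 215, i.e. P* = 48 and Q* = 169.
Because the ceiling (38) lies below the market-clearing price, it is binding.
At P = 38: Qd = 361 - 4·38 = 209 and Qs = 8·38 - 215 = 89.
Shortage = Qd - Qs = 209 - 89 = 120.

120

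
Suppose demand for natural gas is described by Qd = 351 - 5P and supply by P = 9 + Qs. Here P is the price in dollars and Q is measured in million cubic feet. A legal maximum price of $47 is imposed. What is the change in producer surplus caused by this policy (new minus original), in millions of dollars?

-578.5

Rearranging supply gives Qs = P - 9. Equilibrium: 351 - 5P = P - 9, so 360 = 6P and P* = 60, Q* = 51.
Because the ceiling (47) lies below the market-clearing price, it is binding.
At P = 47: Qd = 351 - 5·47 = 116 and Qs = 47 - 9 = 38.
Producer surplus without the control is ½ · (60 - 9) · 51 = 1300.5.
With the ceiling, producers sell 38 units at 47, so PS = ½ · (47 - 9) · 38 = 722.
Change in producer surplus = 722 - 1300.5 = -578.5.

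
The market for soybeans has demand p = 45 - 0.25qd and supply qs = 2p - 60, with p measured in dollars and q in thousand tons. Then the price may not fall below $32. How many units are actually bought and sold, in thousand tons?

20

Rearranging demand gives qd = 180 - 4p. In a free market, 180 - 4p = 2p - 60 gives the equilibrium p* = 40, q* = 20.
The floor of 32 is below the equilibrium price 40, so it is not binding; the market clears at p* = 40, q* = 20.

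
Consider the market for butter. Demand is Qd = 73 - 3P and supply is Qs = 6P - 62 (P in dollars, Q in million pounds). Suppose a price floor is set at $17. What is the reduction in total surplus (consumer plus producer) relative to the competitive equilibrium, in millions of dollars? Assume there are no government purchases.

9

In a free market, 73 - 3P = 6P - 62 gives the equilibrium P* = 15, Q* = 28.
The floor of 17 is above the equilibrium price 15, so it binds.
At P = 17: Qd = 73 - 3·17 = 22 and Qs = 6·17 - 62 = 40.
Quantity traded falls to 22. At Q = 22 the demand price is (73 - 22)/3 = 17 and the supply price is (62 + 22)/6 = 14.
Deadweight loss = ½ · (17 - 14) · (28 - 22) = ½ · 3 · 6 = 9.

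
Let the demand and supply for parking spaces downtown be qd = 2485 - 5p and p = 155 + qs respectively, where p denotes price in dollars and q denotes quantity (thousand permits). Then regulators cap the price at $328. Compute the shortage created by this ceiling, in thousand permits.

672

Rearranging supply gives qs = p - 155. In a free market, 2485 - 5p = p - 155 gives the equilibrium p* = 440, q* = 285.
Because the ceiling (328) lies below the market-clearing price, it is binding.
At p = 328: qd = 2485 - 5·328 = 845 and qs = 328 - 155 = 173.
Shortage = qd - qs = 845 - 173 = 672.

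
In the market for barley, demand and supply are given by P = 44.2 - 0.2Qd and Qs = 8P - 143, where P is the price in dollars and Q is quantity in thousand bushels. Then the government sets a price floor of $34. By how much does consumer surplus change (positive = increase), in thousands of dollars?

-396

Rearranging demand gives Qd = 221 - 5P. Equilibrium: 221 - 5P = 8P - 143, so 364 = 13P and P* = 28, Q* = 81.
The floor of 34 is above the equilibrium price 28, so it binds.
At P = 34: Qd = 221 - 5·34 = 51 and Qs = 8·34 - 143 = 129.
Consumer surplus without the control is ½ · (44.2 - 28) · 81 = 656.1.
With the floor, consumers buy 51 units at 34, so CS = ½ · (44.2 - 34) · 51 = 260.1.
Change in consumer surplus = 260.1 - 656.1 = -396.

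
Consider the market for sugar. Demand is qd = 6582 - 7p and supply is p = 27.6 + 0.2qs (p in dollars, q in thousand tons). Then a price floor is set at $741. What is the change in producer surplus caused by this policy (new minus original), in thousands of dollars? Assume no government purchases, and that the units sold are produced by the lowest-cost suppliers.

Rearranging supply gives qs = 5p - 138. Setting quantity demanded equal to quantity supplied, 6582 - 7p = 5p - 138, gives p* = 560 and q* = 2662.
Since 741 > 560, the floor is binding.
At p = 741: qd = 6582 - 7·741 = 1395 and qs = 5·741 - 138 = 3567.
Producer surplus without the control is ½ · (560 - 27.6) · 2662 = 708624.4.
With the floor, 1395 units are sold at 741. The supply price at q = 1395 is 306.6, so PS = ½ · [(741 - 27.6) + (741 - 306.6)] · 1395 = 800590.5.
Change in producer surplus = 800590.5 - 708624.4 = 91966.1.

91966.1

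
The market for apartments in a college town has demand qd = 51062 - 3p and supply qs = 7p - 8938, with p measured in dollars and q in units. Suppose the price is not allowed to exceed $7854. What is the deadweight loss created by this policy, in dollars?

0

Equilibrium: 51062 - 3p = 7p - 8938, so 60000 = 10p and p* = 6000, q* = 33062.
The ceiling of 7854 is above the equilibrium price 6000, so it is not binding; the market clears at p* = 6000, q* = 33062.
Since the control does not bind, no trades are prevented and deadweight loss is zero.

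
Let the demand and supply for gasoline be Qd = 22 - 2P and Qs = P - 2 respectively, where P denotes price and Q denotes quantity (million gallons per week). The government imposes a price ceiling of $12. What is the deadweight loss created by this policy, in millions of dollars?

0

Without the control the market clears where 22 - 2P = P - 2, i.e. P* = 8 and Q* = 6.
The ceiling of 12 is above the equilibrium price 8, so it is not binding; the market clears at P* = 8, Q* = 6.
Since the control does not bind, no trades are prevented and deadweight loss is zero.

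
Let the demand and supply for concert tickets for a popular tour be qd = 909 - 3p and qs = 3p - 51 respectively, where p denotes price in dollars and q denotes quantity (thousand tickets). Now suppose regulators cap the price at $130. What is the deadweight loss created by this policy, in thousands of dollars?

In a free market, 909 - 3p = 3p - 51 gives the equilibrium p* = 160, q* = 429.
The ceiling of 130 is below the equilibrium price 160, so it binds.
At p = 130: qd = 909 - 3·130 = 519 and qs = 3·130 - 51 = 339.
Quantity traded falls to 339. At q = 339 the demand price is (909 - 339)/3 = 190 and the supply price is (51 + 339)/3 = 130.
Deadweight loss = ½ · (190 - 130) · (429 - 339) = ½ · 60 · 90 = 2700.

2700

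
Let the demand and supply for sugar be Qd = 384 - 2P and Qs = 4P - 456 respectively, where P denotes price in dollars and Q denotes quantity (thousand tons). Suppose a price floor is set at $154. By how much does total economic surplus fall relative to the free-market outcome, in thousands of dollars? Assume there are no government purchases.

294

Setting quantity demanded equal to quantity supplied, 384 - 2P = 4P - 456, gives P* = 140 and Q* = 104.
Because the floor (154) lies above the market-clearing price, it is binding.
At P = 154: Qd = 384 - 2·154 = 76 and Qs = 4·154 - 456 = 160.
Quantity traded falls to 76. At Q = 76 the demand price is (384 - 76)/2 = 154 and the supply price is (456 + 76)/4 = 133.
Deadweight loss = ½ · (154 - 133) · (104 - 76) = ½ · 21 · 28 = 294.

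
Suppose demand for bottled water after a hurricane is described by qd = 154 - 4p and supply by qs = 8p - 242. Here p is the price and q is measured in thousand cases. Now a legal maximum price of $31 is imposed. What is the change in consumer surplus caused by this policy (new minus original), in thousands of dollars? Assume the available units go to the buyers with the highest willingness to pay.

Setting quantity demanded equal to quantity supplied, 154 - 4p = 8p - 242, gives p* = 33 and q* = 22.
Because the ceiling (31) lies below the market-clearing price, it is binding.
At p = 31: qd = 154 - 4·31 = 30 and qs = 8·31 - 242 = 6.
Consumer surplus without the control is ½ · (38.5 - 33) · 22 = 60.5.
With the ceiling, 6 units are sold at 31 (assume they go to the highest-value buyers). The demand price at q = 6 is 37, so CS = ½ · [(38.5 - 31) + (37 - 31)] · 6 = 40.5.
Change in consumer surplus = 40.5 - 60.5 = -20.

-20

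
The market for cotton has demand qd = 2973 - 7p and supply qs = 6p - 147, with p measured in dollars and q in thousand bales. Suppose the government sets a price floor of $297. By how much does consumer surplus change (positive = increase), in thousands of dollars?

-62329.5

Without the control the market clears where 2973 - 7p = 6p - 147, i.e. p* = 240 and q* = 1293.
The floor of 297 is above the equilibrium price 240, so it binds.
At p = 297: qd = 2973 - 7·297 = 894 and qs = 6·297 - 147 = 1635.
Consumer surplus without the control is ½ · (2973/7 - 240) · 1293 = 1671849/14.
With the floor, consumers buy 894 units at 297, so CS = ½ · (2973/7 - 297) · 894 = 399618/7.
Change in consumer surplus = 399618/7 - 1671849/14 = -62329.5.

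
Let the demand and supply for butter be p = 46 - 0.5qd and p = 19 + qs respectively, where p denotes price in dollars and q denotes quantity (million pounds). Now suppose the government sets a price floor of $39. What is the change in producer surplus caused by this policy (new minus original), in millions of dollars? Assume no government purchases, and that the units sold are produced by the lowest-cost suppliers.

20

Rearranging demand gives qd = 92 - 2p; rearranging supply gives qs = p - 19. In a free market, 92 - 2p = p - 19 gives the equilibrium p* = 37, q* = 18.
Since 39 > 37, the floor is binding.
At p = 39: qd = 92 - 2·39 = 14 and qs = 39 - 19 = 20.
Producer surplus without the control is ½ · (37 - 19) · 18 = 162.
With the floor, 14 units are sold at 39. The supply price at q = 14 is 33, so PS = ½ · [(39 - 19) + (39 - 33)] · 14 = 182.
Change in producer surplus = 182 - 162 = 20.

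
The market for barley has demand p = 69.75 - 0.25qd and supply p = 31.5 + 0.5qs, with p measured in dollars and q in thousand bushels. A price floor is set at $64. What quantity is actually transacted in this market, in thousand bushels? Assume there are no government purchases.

Rearranging demand gives qd = 279 - 4p; rearranging supply gives qs = 2p - 63. Setting quantity demanded equal to quantity supplied, 279 - 4p = 2p - 63, gives p* = 57 and q* = 51.
The floor of 64 is above the equilibrium price 57, so it binds.
At p = 64: qd = 279 - 4·64 = 23 and qs = 2·64 - 63 = 65.
The quantity actually transacted is the short side, demand: 23.

23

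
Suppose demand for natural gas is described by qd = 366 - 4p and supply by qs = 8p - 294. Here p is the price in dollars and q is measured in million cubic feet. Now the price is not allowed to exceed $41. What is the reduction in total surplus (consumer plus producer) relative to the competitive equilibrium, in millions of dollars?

In a free market, 366 - 4p = 8p - 294 gives the equilibrium p* = 55, q* = 146.
Since 41 < 55, the ceiling is binding.
At p = 41: qd = 366 - 4·41 = 202 and qs = 8·41 - 294 = 34.
Quantity traded falls to 34. At q = 34 the demand price is (366 - 34)/4 = 83 and the supply price is (294 + 34)/8 = 41.
Deadweight loss = ½ · (83 - 41) · (146 - 34) = ½ · 42 · 112 = 2352.

2352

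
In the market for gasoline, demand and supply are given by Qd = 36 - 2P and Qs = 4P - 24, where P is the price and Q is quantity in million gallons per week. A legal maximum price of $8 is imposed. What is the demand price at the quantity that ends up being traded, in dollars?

Without the control the market clears where 36 - 2P = 4P - 24, i.e. P* = 10 and Q* = 16.
The ceiling of 8 is below the equilibrium price 10, so it binds.
At P = 8: Qd = 36 - 2·8 = 20 and Qs = 4·8 - 24 = 8.
Only 8 units reach the market. On the demand curve, the marginal buyer's willingness to pay at Q = 8 is (36 - 8)/2 = 14.

14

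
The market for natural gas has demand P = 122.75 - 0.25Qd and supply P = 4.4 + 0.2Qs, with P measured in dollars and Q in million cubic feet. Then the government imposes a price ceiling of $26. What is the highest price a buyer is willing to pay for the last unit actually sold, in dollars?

95.75

Rearranging demand gives Qd = 491 - 4P; rearranging supply gives Qs = 5P - 22. Equilibrium: 491 - 4P = 5P - 22, so 513 = 9P and P* = 57, Q* = 263.
The ceiling of 26 is below the equilibrium price 57, so it binds.
At P = 26: Qd = 491 - 4·26 = 387 and Qs = 5·26 - 22 = 108.
Only 108 units reach the market. On the demand curve, the marginal buyer's willingness to pay at Q = 108 is (491 - 108)/4 = 95.75.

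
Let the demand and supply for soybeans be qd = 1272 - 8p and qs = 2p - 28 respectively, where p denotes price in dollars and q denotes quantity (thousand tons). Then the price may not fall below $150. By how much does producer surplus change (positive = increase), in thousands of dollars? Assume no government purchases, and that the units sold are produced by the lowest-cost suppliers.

In a free market, 1272 - 8p = 2p - 28 gives the equilibrium p* = 130, q* = 232.
Since 150 > 130, the floor is binding.
At p = 150: qd = 1272 - 8·150 = 72 and qs = 2·150 - 28 = 272.
Producer surplus without the control is ½ · (130 - 14) · 232 = 13456.
With the floor, 72 units are sold at 150. The supply price at q = 72 is 50, so PS = ½ · [(150 - 14) + (150 - 50)] · 72 = 8496.
Change in producer surplus = 8496 - 13456 = -4960.

-4960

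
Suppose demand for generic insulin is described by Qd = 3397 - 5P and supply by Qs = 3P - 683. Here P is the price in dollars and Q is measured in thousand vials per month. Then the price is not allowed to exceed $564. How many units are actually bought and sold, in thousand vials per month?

847

Setting quantity demanded equal to quantity supplied, 3397 - 5P = 3P - 683, gives P* = 510 and Q* = 847.
Since 564 is above P* = 510, the ceiling does not bind and the free-market outcome prevails.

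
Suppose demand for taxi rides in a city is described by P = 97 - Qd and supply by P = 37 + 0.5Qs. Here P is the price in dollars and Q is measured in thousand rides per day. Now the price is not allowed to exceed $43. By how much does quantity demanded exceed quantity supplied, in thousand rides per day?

42

Rearranging demand gives Qd = 97 - P; rearranging supply gives Qs = 2P - 74. In a free market, 97 - P = 2P - 74 gives the equilibrium P* = 57, Q* = 40.
Because the ceiling (43) lies below the market-clearing price, it is binding.
At P = 43: Qd = 97 - 43 = 54 and Qs = 2·43 - 74 = 12.
Shortage = Qd - Qs = 54 - 12 = 42.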